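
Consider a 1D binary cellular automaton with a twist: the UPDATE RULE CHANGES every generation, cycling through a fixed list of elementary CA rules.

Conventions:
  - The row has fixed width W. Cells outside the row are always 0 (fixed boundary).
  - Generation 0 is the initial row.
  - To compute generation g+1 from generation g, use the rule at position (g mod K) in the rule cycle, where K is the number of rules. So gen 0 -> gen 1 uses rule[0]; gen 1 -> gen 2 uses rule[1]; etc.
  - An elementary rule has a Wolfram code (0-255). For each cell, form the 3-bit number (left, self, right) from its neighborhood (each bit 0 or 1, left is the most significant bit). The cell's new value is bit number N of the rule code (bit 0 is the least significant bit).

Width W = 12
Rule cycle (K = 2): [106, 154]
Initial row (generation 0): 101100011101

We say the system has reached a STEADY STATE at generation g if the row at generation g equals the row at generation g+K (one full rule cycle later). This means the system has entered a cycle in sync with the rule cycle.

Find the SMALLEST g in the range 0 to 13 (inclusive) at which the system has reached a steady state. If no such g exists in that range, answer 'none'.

Gen 0: 101100011101
Gen 1 (rule 106): 011100110110
Gen 2 (rule 154): 111011100101
Gen 3 (rule 106): 101110101010
Gen 4 (rule 154): 001100000001
Gen 5 (rule 106): 011100000010
Gen 6 (rule 154): 111010000101
Gen 7 (rule 106): 101100001010
Gen 8 (rule 154): 001010010001
Gen 9 (rule 106): 010100100010
Gen 10 (rule 154): 100011010101
Gen 11 (rule 106): 000111101010
Gen 12 (rule 154): 001111000001
Gen 13 (rule 106): 011001000010
Gen 14 (rule 154): 110110100101
Gen 15 (rule 106): 111111001010

Answer: none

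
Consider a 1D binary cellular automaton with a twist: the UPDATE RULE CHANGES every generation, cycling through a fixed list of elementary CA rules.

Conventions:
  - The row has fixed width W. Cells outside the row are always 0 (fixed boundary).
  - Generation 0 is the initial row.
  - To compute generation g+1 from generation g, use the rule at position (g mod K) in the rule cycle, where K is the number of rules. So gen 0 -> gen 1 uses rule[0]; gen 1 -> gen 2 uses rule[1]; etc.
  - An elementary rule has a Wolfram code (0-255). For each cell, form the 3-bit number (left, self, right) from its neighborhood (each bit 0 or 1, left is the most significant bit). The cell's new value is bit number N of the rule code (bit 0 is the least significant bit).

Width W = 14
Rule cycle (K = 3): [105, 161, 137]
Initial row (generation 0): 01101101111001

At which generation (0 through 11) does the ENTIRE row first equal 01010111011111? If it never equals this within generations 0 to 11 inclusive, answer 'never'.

Answer: never

Derivation:
Gen 0: 01101101111001
Gen 1 (rule 105): 01111111001000
Gen 2 (rule 161): 00111110000011
Gen 3 (rule 137): 10111100111010
Gen 4 (rule 105): 01100100101100
Gen 5 (rule 161): 00000000010001
Gen 6 (rule 137): 11111111000100
Gen 7 (rule 105): 10000001010001
Gen 8 (rule 161): 00111100100100
Gen 9 (rule 137): 10111000000001
Gen 10 (rule 105): 01101011111100
Gen 11 (rule 161): 00010101111001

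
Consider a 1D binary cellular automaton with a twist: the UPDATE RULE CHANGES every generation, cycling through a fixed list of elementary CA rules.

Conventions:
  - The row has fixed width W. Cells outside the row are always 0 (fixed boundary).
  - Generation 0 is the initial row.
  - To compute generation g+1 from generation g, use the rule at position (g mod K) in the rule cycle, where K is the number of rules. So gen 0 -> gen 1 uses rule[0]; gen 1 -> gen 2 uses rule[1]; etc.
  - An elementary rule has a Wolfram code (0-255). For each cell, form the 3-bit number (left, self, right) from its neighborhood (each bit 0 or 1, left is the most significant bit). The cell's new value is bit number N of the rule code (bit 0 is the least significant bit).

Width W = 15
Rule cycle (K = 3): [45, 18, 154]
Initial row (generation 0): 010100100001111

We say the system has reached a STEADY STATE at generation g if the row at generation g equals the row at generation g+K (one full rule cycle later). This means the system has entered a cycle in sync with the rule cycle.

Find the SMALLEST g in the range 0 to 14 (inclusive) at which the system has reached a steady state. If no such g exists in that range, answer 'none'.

Answer: 5

Derivation:
Gen 0: 010100100001111
Gen 1 (rule 45): 011100101101000
Gen 2 (rule 18): 100011000000100
Gen 3 (rule 154): 010110100001010
Gen 4 (rule 45): 011101101101110
Gen 5 (rule 18): 100000000000001
Gen 6 (rule 154): 010000000000010
Gen 7 (rule 45): 010111111111010
Gen 8 (rule 18): 100000000000001
Gen 9 (rule 154): 010000000000010
Gen 10 (rule 45): 010111111111010
Gen 11 (rule 18): 100000000000001
Gen 12 (rule 154): 010000000000010
Gen 13 (rule 45): 010111111111010
Gen 14 (rule 18): 100000000000001
Gen 15 (rule 154): 010000000000010
Gen 16 (rule 45): 010111111111010
Gen 17 (rule 18): 100000000000001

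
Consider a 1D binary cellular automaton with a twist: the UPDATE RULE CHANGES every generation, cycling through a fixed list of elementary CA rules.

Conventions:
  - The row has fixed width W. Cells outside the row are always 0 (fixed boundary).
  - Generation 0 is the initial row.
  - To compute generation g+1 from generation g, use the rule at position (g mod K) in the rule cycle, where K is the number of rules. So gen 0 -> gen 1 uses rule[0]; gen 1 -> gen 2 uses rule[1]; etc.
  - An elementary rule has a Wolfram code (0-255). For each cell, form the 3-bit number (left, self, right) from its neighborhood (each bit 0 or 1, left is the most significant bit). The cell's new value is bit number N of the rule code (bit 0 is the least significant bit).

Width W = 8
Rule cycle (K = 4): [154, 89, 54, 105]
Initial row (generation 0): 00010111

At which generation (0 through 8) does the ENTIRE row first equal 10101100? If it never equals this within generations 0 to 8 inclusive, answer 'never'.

Answer: never

Derivation:
Gen 0: 00010111
Gen 1 (rule 154): 00100110
Gen 2 (rule 89): 10010111
Gen 3 (rule 54): 11111000
Gen 4 (rule 105): 10001011
Gen 5 (rule 154): 01010010
Gen 6 (rule 89): 00001001
Gen 7 (rule 54): 00011111
Gen 8 (rule 105): 11010001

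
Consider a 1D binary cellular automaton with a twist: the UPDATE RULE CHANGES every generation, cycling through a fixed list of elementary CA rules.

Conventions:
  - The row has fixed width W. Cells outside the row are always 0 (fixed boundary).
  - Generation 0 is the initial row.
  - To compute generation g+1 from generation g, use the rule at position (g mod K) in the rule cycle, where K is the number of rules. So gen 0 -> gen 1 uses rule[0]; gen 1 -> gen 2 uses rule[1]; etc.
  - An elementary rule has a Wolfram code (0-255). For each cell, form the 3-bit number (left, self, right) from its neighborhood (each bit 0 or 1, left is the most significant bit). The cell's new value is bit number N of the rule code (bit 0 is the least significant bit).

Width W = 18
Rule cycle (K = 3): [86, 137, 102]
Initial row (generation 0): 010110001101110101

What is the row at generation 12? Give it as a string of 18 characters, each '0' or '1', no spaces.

Gen 0: 010110001101110101
Gen 1 (rule 86): 110011010100010101
Gen 2 (rule 137): 100010000001000000
Gen 3 (rule 102): 100110000011000000
Gen 4 (rule 86): 111011000101100000
Gen 5 (rule 137): 110010010001001111
Gen 6 (rule 102): 010110110011010001
Gen 7 (rule 86): 110010011101011011
Gen 8 (rule 137): 100000011000010010
Gen 9 (rule 102): 100000101000110110
Gen 10 (rule 86): 110001101101010011
Gen 11 (rule 137): 100101001000000010
Gen 12 (rule 102): 101111011000000110

Answer: 101111011000000110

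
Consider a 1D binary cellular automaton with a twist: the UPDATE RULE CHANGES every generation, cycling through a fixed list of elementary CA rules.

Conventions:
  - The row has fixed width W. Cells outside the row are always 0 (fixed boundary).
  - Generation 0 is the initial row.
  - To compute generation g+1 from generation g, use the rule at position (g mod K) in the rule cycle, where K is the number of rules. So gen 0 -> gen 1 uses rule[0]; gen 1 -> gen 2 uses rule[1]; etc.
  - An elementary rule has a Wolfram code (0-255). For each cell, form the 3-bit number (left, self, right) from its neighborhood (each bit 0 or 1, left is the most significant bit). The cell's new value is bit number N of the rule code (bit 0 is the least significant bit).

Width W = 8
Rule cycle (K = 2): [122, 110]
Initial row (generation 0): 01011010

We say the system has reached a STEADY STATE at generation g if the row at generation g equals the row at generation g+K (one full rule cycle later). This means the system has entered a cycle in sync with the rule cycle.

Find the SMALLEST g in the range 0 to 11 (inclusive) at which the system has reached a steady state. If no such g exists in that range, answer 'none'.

Gen 0: 01011010
Gen 1 (rule 122): 10111101
Gen 2 (rule 110): 11100111
Gen 3 (rule 122): 10111101
Gen 4 (rule 110): 11100111
Gen 5 (rule 122): 10111101
Gen 6 (rule 110): 11100111
Gen 7 (rule 122): 10111101
Gen 8 (rule 110): 11100111
Gen 9 (rule 122): 10111101
Gen 10 (rule 110): 11100111
Gen 11 (rule 122): 10111101
Gen 12 (rule 110): 11100111
Gen 13 (rule 122): 10111101

Answer: 1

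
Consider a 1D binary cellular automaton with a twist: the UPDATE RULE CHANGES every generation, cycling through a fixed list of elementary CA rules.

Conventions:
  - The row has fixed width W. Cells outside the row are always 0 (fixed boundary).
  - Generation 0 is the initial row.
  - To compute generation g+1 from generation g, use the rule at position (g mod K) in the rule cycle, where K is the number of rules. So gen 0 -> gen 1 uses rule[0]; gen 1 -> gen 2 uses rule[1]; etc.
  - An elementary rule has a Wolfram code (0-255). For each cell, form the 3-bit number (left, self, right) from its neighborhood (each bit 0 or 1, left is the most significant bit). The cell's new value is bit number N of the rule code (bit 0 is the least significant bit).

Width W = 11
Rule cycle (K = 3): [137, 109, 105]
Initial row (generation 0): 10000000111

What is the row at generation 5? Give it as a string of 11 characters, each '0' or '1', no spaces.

Answer: 11111111111

Derivation:
Gen 0: 10000000111
Gen 1 (rule 137): 00111110110
Gen 2 (rule 109): 10100011110
Gen 3 (rule 105): 01001010010
Gen 4 (rule 137): 00000000000
Gen 5 (rule 109): 11111111111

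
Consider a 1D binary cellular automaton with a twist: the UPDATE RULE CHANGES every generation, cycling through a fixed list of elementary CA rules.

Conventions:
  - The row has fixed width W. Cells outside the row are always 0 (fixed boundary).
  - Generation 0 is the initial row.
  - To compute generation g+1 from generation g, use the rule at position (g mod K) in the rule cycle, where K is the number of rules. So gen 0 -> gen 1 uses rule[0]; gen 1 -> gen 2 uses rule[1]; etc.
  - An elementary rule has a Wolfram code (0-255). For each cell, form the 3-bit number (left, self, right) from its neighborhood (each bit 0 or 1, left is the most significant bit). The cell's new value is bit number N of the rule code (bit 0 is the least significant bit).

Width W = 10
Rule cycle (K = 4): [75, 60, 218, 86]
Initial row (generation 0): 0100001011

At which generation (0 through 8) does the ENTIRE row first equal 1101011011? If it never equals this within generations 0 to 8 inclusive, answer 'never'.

Answer: 5

Derivation:
Gen 0: 0100001011
Gen 1 (rule 75): 1001110011
Gen 2 (rule 60): 1101001010
Gen 3 (rule 218): 1100110001
Gen 4 (rule 86): 0111011011
Gen 5 (rule 75): 1101011011
Gen 6 (rule 60): 1011110110
Gen 7 (rule 218): 0011110111
Gen 8 (rule 86): 0100010001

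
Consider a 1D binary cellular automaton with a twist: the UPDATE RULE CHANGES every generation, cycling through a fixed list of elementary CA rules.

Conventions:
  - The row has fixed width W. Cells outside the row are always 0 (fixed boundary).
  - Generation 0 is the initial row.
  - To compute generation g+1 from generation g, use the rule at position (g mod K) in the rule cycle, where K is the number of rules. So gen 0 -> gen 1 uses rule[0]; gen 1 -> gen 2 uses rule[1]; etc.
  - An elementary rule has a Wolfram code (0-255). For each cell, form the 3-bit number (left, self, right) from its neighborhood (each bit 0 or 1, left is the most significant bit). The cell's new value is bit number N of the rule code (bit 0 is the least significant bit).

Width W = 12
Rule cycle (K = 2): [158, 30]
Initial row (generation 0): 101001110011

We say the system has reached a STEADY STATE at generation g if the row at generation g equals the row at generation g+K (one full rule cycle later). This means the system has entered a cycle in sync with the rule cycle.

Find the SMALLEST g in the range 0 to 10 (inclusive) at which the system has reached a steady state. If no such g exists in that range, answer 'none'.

Gen 0: 101001110011
Gen 1 (rule 158): 101111101110
Gen 2 (rule 30): 101000001001
Gen 3 (rule 158): 101100011111
Gen 4 (rule 30): 101010110000
Gen 5 (rule 158): 101010101000
Gen 6 (rule 30): 101010101100
Gen 7 (rule 158): 101010101010
Gen 8 (rule 30): 101010101011
Gen 9 (rule 158): 101010101010
Gen 10 (rule 30): 101010101011
Gen 11 (rule 158): 101010101010
Gen 12 (rule 30): 101010101011

Answer: 7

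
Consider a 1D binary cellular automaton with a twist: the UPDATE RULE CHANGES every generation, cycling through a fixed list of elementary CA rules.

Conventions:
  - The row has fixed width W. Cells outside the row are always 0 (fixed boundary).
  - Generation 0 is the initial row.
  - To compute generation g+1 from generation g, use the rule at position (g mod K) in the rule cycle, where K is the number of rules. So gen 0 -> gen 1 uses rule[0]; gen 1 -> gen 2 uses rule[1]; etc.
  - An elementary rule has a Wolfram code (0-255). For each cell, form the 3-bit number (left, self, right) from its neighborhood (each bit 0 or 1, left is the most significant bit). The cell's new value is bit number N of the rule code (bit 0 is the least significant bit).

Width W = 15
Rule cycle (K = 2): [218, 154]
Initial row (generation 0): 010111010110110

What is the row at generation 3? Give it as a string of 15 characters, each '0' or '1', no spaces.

Gen 0: 010111010110110
Gen 1 (rule 218): 100111000110111
Gen 2 (rule 154): 011110101100110
Gen 3 (rule 218): 111110001111111

Answer: 111110001111111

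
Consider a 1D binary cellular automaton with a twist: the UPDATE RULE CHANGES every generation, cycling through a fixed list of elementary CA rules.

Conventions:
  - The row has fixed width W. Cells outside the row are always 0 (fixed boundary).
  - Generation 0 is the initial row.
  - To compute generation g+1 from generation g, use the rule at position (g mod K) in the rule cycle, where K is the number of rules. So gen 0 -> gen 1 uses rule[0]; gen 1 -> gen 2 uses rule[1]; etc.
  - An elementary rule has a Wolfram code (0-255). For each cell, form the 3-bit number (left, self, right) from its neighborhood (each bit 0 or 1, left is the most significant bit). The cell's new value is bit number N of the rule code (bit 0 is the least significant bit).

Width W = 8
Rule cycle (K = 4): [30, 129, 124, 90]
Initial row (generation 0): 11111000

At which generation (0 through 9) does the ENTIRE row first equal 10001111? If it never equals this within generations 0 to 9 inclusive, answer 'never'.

Answer: never

Derivation:
Gen 0: 11111000
Gen 1 (rule 30): 10000100
Gen 2 (rule 129): 00110001
Gen 3 (rule 124): 00111001
Gen 4 (rule 90): 01101110
Gen 5 (rule 30): 11001001
Gen 6 (rule 129): 00000000
Gen 7 (rule 124): 00000000
Gen 8 (rule 90): 00000000
Gen 9 (rule 30): 00000000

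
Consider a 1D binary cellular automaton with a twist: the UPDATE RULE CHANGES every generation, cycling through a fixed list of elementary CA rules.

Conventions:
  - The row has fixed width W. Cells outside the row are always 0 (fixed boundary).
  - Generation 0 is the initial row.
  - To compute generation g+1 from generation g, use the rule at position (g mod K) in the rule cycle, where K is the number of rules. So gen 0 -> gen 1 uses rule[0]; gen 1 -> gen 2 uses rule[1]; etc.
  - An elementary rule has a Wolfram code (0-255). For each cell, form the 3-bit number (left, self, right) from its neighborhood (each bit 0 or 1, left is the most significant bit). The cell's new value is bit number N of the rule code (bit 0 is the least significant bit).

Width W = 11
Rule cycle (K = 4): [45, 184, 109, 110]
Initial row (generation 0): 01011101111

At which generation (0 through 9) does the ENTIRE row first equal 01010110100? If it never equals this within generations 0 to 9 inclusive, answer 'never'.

Gen 0: 01011101111
Gen 1 (rule 45): 01110011000
Gen 2 (rule 184): 01101010100
Gen 3 (rule 109): 01111111101
Gen 4 (rule 110): 11000000111
Gen 5 (rule 45): 10011110100
Gen 6 (rule 184): 01011101010
Gen 7 (rule 109): 01110111110
Gen 8 (rule 110): 11011100010
Gen 9 (rule 45): 10110001010

Answer: never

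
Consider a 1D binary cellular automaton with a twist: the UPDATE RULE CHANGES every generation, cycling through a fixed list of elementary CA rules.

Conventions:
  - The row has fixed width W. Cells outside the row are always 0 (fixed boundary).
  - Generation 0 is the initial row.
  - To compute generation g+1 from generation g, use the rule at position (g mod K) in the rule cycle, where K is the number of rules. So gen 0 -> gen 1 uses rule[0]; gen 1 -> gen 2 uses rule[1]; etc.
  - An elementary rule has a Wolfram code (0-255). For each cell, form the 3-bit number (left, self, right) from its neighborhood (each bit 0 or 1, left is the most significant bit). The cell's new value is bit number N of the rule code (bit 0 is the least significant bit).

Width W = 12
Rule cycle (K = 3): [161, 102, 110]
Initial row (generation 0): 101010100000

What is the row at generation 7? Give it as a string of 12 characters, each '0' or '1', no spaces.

Answer: 011111001111

Derivation:
Gen 0: 101010100000
Gen 1 (rule 161): 010101001111
Gen 2 (rule 102): 111111010001
Gen 3 (rule 110): 100001110011
Gen 4 (rule 161): 001100100000
Gen 5 (rule 102): 010101100000
Gen 6 (rule 110): 111111100000
Gen 7 (rule 161): 011111001111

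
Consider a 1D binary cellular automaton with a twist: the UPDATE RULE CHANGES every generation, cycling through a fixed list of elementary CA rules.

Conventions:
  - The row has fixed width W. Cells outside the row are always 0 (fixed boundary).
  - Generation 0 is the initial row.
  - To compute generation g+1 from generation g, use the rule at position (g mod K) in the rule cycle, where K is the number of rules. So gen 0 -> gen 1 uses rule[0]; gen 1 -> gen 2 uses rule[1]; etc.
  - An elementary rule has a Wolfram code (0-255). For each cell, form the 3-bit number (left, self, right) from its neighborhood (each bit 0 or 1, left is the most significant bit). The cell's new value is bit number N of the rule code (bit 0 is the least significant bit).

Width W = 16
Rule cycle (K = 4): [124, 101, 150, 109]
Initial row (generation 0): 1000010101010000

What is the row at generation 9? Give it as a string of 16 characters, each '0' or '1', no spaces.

Answer: 1000011111001111

Derivation:
Gen 0: 1000010101010000
Gen 1 (rule 124): 1100011111111000
Gen 2 (rule 101): 0101000000001011
Gen 3 (rule 150): 1101100000011000
Gen 4 (rule 109): 1111101111011011
Gen 5 (rule 124): 1000111001111111
Gen 6 (rule 101): 1010001000000001
Gen 7 (rule 150): 1011011100000011
Gen 8 (rule 109): 1111110101111011
Gen 9 (rule 124): 1000011111001111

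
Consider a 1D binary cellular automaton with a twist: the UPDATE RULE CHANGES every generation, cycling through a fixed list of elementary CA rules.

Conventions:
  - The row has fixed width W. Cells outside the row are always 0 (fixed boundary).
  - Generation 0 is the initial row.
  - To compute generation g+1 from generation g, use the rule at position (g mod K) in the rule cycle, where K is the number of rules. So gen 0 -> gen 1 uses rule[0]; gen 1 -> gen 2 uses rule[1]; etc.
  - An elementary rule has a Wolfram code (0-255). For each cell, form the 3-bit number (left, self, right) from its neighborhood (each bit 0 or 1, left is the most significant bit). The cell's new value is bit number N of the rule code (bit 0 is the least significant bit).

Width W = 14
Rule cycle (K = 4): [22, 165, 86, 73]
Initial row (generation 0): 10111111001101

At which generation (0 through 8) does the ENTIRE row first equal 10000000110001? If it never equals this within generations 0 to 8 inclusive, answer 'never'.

Gen 0: 10111111001101
Gen 1 (rule 22): 10000000110001
Gen 2 (rule 165): 10111110000101
Gen 3 (rule 86): 10000011001101
Gen 4 (rule 73): 00111011001100
Gen 5 (rule 22): 01000000110010
Gen 6 (rule 165): 01011110000010
Gen 7 (rule 86): 11000011000111
Gen 8 (rule 73): 11011011010101

Answer: 1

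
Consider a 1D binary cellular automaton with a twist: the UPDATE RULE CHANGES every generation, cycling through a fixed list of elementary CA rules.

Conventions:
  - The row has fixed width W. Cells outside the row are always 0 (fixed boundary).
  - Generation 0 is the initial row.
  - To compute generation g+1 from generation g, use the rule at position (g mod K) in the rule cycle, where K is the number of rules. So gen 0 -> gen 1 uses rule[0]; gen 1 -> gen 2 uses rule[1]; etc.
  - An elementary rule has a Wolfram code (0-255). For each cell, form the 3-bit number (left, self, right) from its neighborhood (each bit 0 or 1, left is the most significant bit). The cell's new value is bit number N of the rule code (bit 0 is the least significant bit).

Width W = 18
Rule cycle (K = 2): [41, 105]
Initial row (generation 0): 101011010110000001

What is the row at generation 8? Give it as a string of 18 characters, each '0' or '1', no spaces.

Answer: 001011011011010110

Derivation:
Gen 0: 101011010110000001
Gen 1 (rule 41): 010110101100111100
Gen 2 (rule 105): 001111011100100101
Gen 3 (rule 41): 101000110000000010
Gen 4 (rule 105): 010010110111111000
Gen 5 (rule 41): 000001101100000011
Gen 6 (rule 105): 111101111101111011
Gen 7 (rule 41): 100011000011000110
Gen 8 (rule 105): 001011011011010110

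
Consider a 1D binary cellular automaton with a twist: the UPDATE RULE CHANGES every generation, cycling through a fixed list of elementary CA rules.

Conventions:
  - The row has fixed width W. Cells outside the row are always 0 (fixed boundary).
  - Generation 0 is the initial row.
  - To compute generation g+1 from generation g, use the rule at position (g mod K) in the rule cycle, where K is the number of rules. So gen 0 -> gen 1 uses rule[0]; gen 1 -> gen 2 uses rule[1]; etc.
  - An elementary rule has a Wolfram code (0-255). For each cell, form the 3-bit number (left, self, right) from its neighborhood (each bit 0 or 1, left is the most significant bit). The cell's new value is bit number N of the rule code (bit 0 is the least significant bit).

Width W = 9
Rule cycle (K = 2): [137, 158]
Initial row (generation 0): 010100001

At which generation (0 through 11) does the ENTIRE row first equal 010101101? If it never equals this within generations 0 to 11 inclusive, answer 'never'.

Gen 0: 010100001
Gen 1 (rule 137): 000001100
Gen 2 (rule 158): 000011010
Gen 3 (rule 137): 111010000
Gen 4 (rule 158): 110011000
Gen 5 (rule 137): 100010011
Gen 6 (rule 158): 110111110
Gen 7 (rule 137): 100111100
Gen 8 (rule 158): 111111010
Gen 9 (rule 137): 111110000
Gen 10 (rule 158): 111101000
Gen 11 (rule 137): 111000011

Answer: never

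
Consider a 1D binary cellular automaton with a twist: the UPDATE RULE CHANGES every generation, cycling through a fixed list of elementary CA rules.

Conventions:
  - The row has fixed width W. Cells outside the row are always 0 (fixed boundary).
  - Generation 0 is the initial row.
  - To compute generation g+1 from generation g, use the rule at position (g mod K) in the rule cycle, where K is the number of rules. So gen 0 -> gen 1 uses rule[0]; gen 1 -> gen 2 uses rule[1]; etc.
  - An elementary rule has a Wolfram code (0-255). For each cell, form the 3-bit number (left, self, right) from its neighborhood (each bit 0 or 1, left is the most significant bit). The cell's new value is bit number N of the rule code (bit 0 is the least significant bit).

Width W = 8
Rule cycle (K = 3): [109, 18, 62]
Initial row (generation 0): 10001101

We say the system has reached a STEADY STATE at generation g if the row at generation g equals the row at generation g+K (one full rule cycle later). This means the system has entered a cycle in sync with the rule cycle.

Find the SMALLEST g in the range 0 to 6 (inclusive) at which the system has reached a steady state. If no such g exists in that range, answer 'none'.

Gen 0: 10001101
Gen 1 (rule 109): 10101111
Gen 2 (rule 18): 00000000
Gen 3 (rule 62): 00000000
Gen 4 (rule 109): 11111111
Gen 5 (rule 18): 00000000
Gen 6 (rule 62): 00000000
Gen 7 (rule 109): 11111111
Gen 8 (rule 18): 00000000
Gen 9 (rule 62): 00000000

Answer: 2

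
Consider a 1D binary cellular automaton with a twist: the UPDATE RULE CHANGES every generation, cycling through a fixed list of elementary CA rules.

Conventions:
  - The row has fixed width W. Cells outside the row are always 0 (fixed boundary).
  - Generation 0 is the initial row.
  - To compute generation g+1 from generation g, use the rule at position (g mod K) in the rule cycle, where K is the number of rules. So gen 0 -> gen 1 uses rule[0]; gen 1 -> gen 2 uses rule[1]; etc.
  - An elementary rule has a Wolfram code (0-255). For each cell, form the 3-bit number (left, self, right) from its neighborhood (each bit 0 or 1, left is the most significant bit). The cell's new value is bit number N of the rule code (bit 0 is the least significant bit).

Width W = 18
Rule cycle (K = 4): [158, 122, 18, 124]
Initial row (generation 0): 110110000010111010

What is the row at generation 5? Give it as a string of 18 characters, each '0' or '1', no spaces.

Gen 0: 110110000010111010
Gen 1 (rule 158): 100101000110110011
Gen 2 (rule 122): 011010101111111111
Gen 3 (rule 18): 100000000000000000
Gen 4 (rule 124): 110000000000000000
Gen 5 (rule 158): 101000000000000000

Answer: 101000000000000000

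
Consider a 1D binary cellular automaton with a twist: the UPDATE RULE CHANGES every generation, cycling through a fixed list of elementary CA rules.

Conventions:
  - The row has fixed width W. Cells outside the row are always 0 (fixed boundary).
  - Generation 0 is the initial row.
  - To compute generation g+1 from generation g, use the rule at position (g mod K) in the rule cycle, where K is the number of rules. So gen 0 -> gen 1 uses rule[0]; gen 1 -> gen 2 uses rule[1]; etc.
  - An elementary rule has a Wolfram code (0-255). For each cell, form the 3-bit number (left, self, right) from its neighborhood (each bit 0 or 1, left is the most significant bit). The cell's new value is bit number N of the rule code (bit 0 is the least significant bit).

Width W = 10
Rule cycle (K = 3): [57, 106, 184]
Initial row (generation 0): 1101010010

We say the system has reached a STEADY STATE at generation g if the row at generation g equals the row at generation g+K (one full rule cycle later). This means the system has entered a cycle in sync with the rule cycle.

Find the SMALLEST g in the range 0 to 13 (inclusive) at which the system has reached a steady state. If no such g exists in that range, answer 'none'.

Answer: none

Derivation:
Gen 0: 1101010010
Gen 1 (rule 57): 1010101001
Gen 2 (rule 106): 0101010010
Gen 3 (rule 184): 0010101001
Gen 4 (rule 57): 1001010100
Gen 5 (rule 106): 0010101000
Gen 6 (rule 184): 0001010100
Gen 7 (rule 57): 1100101011
Gen 8 (rule 106): 1101010111
Gen 9 (rule 184): 1010101110
Gen 10 (rule 57): 0101011001
Gen 11 (rule 106): 1010111010
Gen 12 (rule 184): 0101110101
Gen 13 (rule 57): 0011001010
Gen 14 (rule 106): 0111010100
Gen 15 (rule 184): 0110101010
Gen 16 (rule 57): 0101010101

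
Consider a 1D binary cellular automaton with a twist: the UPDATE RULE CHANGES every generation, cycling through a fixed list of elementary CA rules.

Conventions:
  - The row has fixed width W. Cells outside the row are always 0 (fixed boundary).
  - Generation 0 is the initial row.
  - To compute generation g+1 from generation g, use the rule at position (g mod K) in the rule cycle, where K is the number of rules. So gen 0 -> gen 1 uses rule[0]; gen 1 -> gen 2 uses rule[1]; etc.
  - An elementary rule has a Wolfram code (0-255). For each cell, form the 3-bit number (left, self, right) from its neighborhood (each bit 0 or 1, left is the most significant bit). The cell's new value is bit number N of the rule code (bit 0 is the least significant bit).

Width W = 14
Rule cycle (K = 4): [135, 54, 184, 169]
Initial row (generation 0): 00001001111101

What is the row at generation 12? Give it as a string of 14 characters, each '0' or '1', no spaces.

Gen 0: 00001001111101
Gen 1 (rule 135): 11111010111001
Gen 2 (rule 54): 00000111000111
Gen 3 (rule 184): 00000110100110
Gen 4 (rule 169): 11110101000100
Gen 5 (rule 135): 01100101011101
Gen 6 (rule 54): 10011111100011
Gen 7 (rule 184): 01011111010010
Gen 8 (rule 169): 00111110100000
Gen 9 (rule 135): 11011100101111
Gen 10 (rule 54): 00100011110000
Gen 11 (rule 184): 00010011101000
Gen 12 (rule 169): 11000011010011

Answer: 11000011010011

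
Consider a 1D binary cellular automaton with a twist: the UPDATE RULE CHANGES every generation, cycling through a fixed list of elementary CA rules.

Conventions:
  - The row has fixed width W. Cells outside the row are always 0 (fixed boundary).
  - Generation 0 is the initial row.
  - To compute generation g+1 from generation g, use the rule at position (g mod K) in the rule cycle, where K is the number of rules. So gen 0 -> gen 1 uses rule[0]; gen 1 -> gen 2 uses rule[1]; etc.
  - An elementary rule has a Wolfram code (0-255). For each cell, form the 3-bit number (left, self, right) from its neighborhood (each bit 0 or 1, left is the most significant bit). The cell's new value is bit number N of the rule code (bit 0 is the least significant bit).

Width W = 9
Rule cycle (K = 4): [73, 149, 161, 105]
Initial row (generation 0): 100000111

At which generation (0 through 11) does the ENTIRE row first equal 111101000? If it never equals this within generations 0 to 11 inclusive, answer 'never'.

Gen 0: 100000111
Gen 1 (rule 73): 001110101
Gen 2 (rule 149): 100100101
Gen 3 (rule 161): 000000010
Gen 4 (rule 105): 111111000
Gen 5 (rule 73): 100001011
Gen 6 (rule 149): 111101000
Gen 7 (rule 161): 011010011
Gen 8 (rule 105): 011100011
Gen 9 (rule 73): 010101011
Gen 10 (rule 149): 010101000
Gen 11 (rule 161): 001010011

Answer: 6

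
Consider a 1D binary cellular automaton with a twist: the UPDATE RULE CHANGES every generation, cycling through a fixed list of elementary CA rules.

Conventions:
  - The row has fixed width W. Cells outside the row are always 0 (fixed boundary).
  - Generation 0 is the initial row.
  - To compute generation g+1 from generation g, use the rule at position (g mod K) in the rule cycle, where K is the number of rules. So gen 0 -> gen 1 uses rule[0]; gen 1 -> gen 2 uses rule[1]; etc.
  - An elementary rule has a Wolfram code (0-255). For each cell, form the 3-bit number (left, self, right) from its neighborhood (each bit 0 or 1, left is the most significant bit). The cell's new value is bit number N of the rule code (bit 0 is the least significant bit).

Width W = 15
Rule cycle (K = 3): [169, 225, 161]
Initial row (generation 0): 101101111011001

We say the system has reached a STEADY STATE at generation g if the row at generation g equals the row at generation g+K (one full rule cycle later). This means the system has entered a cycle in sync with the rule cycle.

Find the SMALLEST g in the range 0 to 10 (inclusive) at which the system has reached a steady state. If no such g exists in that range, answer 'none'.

Gen 0: 101101111011001
Gen 1 (rule 169): 011011110110000
Gen 2 (rule 225): 001101111010111
Gen 3 (rule 161): 100010110101010
Gen 4 (rule 169): 001001101010100
Gen 5 (rule 225): 100000110101001
Gen 6 (rule 161): 001110001010000
Gen 7 (rule 169): 101100100100111
Gen 8 (rule 225): 010100000000011
Gen 9 (rule 161): 001001111111000
Gen 10 (rule 169): 100001111110011
Gen 11 (rule 225): 001100111110001
Gen 12 (rule 161): 100000011100100
Gen 13 (rule 169): 001111011000001

Answer: none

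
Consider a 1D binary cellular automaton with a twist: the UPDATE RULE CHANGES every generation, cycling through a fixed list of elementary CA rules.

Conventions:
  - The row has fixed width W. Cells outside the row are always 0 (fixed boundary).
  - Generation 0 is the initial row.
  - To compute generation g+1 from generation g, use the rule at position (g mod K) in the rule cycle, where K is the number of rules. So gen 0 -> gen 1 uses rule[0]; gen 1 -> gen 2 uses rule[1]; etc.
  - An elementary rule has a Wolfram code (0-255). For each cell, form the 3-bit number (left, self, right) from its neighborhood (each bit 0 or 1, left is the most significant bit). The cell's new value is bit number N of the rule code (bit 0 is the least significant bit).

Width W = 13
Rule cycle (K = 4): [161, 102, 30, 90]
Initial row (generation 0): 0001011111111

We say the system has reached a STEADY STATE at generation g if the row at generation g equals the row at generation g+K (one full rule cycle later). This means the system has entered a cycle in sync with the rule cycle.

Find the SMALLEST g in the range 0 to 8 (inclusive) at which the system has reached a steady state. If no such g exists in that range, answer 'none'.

Answer: none

Derivation:
Gen 0: 0001011111111
Gen 1 (rule 161): 1100101111110
Gen 2 (rule 102): 0101110000010
Gen 3 (rule 30): 1101001000111
Gen 4 (rule 90): 1100110101101
Gen 5 (rule 161): 0000001010010
Gen 6 (rule 102): 0000011110110
Gen 7 (rule 30): 0000110000101
Gen 8 (rule 90): 0001111001000
Gen 9 (rule 161): 1100110000011
Gen 10 (rule 102): 0101010000101
Gen 11 (rule 30): 1101011001101
Gen 12 (rule 90): 1100011111100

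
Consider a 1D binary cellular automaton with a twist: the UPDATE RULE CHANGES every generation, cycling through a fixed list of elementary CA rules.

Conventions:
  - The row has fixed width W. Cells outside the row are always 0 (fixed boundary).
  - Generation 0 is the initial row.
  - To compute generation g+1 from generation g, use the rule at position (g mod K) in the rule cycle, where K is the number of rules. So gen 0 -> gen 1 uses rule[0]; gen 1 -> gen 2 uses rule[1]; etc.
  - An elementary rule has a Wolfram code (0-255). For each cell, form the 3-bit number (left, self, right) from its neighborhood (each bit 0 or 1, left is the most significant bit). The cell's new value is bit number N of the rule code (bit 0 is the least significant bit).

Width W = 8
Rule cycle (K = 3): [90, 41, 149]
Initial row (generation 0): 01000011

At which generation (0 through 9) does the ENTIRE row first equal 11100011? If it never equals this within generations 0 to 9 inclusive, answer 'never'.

Answer: never

Derivation:
Gen 0: 01000011
Gen 1 (rule 90): 10100111
Gen 2 (rule 41): 01000100
Gen 3 (rule 149): 01110111
Gen 4 (rule 90): 11010101
Gen 5 (rule 41): 10101010
Gen 6 (rule 149): 10101011
Gen 7 (rule 90): 00000011
Gen 8 (rule 41): 11111010
Gen 9 (rule 149): 01110011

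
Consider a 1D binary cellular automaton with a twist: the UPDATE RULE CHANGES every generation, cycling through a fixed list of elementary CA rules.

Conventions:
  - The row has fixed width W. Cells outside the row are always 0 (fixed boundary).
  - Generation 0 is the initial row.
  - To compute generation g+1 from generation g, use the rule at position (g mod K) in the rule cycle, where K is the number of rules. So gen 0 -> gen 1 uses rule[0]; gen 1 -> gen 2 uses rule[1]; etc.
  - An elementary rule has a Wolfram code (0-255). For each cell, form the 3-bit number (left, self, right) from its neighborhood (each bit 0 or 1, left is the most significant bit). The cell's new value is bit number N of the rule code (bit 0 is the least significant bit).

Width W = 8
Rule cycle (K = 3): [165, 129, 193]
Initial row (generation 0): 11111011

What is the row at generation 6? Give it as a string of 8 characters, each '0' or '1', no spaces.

Gen 0: 11111011
Gen 1 (rule 165): 01110100
Gen 2 (rule 129): 00100001
Gen 3 (rule 193): 10001100
Gen 4 (rule 165): 10100001
Gen 5 (rule 129): 00001100
Gen 6 (rule 193): 11100101

Answer: 11100101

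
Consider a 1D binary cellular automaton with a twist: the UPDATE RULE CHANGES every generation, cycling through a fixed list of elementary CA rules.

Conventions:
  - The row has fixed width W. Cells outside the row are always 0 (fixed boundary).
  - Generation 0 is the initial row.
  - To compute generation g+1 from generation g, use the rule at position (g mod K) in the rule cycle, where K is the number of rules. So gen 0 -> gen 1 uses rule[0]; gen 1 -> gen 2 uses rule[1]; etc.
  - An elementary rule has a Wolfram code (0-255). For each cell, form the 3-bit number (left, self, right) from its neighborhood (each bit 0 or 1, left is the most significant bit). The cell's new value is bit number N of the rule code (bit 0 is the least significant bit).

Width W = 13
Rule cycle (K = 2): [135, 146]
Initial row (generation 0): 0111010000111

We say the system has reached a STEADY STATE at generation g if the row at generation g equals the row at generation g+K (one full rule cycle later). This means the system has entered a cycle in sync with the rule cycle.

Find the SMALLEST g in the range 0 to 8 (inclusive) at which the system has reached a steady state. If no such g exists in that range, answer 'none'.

Answer: none

Derivation:
Gen 0: 0111010000111
Gen 1 (rule 135): 1010010111010
Gen 2 (rule 146): 0001100010001
Gen 3 (rule 135): 1110001110111
Gen 4 (rule 146): 0101010100010
Gen 5 (rule 135): 1101010101110
Gen 6 (rule 146): 0000000000101
Gen 7 (rule 135): 1111111111101
Gen 8 (rule 146): 0111111111000
Gen 9 (rule 135): 1011111110011
Gen 10 (rule 146): 0001111101100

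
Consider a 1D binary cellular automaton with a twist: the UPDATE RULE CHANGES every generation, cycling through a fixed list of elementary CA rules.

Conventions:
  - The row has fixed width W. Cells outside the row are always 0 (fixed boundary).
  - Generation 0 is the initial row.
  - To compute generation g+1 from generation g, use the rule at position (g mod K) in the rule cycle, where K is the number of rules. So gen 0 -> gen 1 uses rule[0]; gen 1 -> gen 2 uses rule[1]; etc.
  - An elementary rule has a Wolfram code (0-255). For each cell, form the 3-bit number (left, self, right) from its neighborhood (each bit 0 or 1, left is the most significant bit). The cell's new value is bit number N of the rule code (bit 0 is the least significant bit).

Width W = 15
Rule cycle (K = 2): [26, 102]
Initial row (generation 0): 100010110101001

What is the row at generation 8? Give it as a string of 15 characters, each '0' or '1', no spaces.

Gen 0: 100010110101001
Gen 1 (rule 26): 010100100000110
Gen 2 (rule 102): 111101100001010
Gen 3 (rule 26): 100001010010001
Gen 4 (rule 102): 100011110110011
Gen 5 (rule 26): 010110000101110
Gen 6 (rule 102): 111010001110010
Gen 7 (rule 26): 100001011001101
Gen 8 (rule 102): 100011101010111

Answer: 100011101010111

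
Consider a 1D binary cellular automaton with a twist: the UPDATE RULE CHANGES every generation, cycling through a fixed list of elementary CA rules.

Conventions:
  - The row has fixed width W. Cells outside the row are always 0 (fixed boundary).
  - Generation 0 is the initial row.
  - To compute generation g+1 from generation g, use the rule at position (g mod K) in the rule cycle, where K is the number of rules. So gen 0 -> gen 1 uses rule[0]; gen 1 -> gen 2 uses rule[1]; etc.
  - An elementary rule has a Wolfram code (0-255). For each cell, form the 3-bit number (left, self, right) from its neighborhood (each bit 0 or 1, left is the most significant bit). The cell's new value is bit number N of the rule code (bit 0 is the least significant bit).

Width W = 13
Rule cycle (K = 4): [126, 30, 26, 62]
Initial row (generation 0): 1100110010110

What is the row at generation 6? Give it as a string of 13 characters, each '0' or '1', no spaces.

Answer: 1010100000000

Derivation:
Gen 0: 1100110010110
Gen 1 (rule 126): 1111111111111
Gen 2 (rule 30): 1000000000000
Gen 3 (rule 26): 0100000000000
Gen 4 (rule 62): 1110000000000
Gen 5 (rule 126): 1011000000000
Gen 6 (rule 30): 1010100000000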